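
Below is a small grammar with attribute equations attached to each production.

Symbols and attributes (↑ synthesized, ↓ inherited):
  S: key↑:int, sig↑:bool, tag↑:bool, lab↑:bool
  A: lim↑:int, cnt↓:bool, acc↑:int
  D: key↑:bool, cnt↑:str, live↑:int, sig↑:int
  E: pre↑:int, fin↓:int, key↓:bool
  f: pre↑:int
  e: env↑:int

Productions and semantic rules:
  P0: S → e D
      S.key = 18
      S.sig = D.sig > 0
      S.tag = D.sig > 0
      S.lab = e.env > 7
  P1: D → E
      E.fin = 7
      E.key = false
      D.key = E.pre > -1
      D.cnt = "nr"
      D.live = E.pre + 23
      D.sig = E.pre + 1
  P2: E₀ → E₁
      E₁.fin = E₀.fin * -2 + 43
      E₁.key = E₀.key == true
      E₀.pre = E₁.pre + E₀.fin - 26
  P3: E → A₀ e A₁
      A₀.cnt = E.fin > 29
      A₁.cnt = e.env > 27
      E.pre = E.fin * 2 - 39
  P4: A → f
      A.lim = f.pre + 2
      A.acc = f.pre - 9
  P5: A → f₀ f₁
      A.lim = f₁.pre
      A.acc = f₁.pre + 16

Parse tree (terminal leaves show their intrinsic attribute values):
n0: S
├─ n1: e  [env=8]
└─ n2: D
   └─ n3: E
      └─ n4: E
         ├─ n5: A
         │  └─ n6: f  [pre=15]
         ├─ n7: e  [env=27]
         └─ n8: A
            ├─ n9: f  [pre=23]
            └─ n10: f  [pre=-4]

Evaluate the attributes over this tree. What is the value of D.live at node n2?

23

1. n1.env = 8  [terminal]
2. n3.fin = 7  [7]
3. n3.key = false  [false]
4. n4.fin = 29  [E₀.fin * -2 + 43]
5. n4.key = false  [E₀.key == true]
6. n5.cnt = false  [E.fin > 29]
7. n6.pre = 15  [terminal]
8. n5.lim = 17  [f.pre + 2]
9. n5.acc = 6  [f.pre - 9]
10. n7.env = 27  [terminal]
11. n8.cnt = false  [e.env > 27]
12. n9.pre = 23  [terminal]
13. n10.pre = -4  [terminal]
14. n8.lim = -4  [f₁.pre]
15. n8.acc = 12  [f₁.pre + 16]
16. n4.pre = 19  [E.fin * 2 - 39]
17. n3.pre = 0  [E₁.pre + E₀.fin - 26]
18. n2.key = true  [E.pre > -1]
19. n2.cnt = "nr"  ["nr"]
20. n2.live = 23  [E.pre + 23]
21. n2.sig = 1  [E.pre + 1]
22. n0.key = 18  [18]
23. n0.sig = true  [D.sig > 0]
24. n0.tag = true  [D.sig > 0]
25. n0.lab = true  [e.env > 7]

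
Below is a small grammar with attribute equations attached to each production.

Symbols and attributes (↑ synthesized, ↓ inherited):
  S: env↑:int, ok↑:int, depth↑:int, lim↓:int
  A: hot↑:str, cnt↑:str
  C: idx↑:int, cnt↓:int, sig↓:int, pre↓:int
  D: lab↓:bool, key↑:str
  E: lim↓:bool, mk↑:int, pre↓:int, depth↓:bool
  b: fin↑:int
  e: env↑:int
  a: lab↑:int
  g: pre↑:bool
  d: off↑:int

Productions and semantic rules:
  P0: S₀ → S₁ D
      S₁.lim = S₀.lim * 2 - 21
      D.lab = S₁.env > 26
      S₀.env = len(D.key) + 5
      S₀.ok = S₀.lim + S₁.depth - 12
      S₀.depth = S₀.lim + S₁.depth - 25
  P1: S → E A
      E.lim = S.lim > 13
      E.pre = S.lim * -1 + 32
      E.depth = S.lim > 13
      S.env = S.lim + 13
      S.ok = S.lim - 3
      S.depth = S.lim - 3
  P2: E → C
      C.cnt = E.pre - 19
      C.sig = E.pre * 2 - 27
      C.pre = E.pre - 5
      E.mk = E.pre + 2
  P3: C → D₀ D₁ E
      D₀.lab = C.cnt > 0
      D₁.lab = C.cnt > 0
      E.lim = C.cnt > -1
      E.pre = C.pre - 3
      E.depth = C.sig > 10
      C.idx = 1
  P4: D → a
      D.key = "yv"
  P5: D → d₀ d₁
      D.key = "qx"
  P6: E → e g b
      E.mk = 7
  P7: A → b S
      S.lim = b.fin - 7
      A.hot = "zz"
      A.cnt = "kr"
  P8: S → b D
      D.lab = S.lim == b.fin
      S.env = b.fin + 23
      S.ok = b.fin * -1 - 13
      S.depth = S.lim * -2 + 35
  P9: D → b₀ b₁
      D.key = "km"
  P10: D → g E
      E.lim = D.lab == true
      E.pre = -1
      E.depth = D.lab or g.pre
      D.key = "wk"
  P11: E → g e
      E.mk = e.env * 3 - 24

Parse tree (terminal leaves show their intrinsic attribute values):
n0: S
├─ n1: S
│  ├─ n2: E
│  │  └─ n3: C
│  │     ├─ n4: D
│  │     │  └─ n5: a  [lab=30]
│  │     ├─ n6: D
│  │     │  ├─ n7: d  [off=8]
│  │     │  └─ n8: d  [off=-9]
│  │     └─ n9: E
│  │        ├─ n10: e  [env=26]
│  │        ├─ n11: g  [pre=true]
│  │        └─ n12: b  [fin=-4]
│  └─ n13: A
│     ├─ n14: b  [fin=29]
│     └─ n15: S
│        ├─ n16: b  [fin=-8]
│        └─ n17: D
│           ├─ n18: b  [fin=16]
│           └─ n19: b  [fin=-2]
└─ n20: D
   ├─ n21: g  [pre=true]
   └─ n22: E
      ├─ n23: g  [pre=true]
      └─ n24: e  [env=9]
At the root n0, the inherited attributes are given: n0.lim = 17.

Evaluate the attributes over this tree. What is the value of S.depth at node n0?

2

1. n0.lim = 17  [given at root]
2. n1.lim = 13  [S₀.lim * 2 - 21]
3. n2.lim = false  [S.lim > 13]
4. n2.pre = 19  [S.lim * -1 + 32]
5. n2.depth = false  [S.lim > 13]
6. n3.cnt = 0  [E.pre - 19]
7. n3.sig = 11  [E.pre * 2 - 27]
8. n3.pre = 14  [E.pre - 5]
9. n4.lab = false  [C.cnt > 0]
10. n5.lab = 30  [terminal]
11. n4.key = "yv"  ["yv"]
12. n6.lab = false  [C.cnt > 0]
13. n7.off = 8  [terminal]
14. n8.off = -9  [terminal]
15. n6.key = "qx"  ["qx"]
16. n9.lim = true  [C.cnt > -1]
17. n9.pre = 11  [C.pre - 3]
18. n9.depth = true  [C.sig > 10]
19. n10.env = 26  [terminal]
20. n11.pre = true  [terminal]
21. n12.fin = -4  [terminal]
22. n9.mk = 7  [7]
23. n3.idx = 1  [1]
24. n2.mk = 21  [E.pre + 2]
25. n14.fin = 29  [terminal]
26. n15.lim = 22  [b.fin - 7]
27. n16.fin = -8  [terminal]
28. n17.lab = false  [S.lim == b.fin]
29. n18.fin = 16  [terminal]
30. n19.fin = -2  [terminal]
31. n17.key = "km"  ["km"]
32. n15.env = 15  [b.fin + 23]
33. n15.ok = -5  [b.fin * -1 - 13]
34. n15.depth = -9  [S.lim * -2 + 35]
35. n13.hot = "zz"  ["zz"]
36. n13.cnt = "kr"  ["kr"]
37. n1.env = 26  [S.lim + 13]
38. n1.ok = 10  [S.lim - 3]
39. n1.depth = 10  [S.lim - 3]
40. n20.lab = false  [S₁.env > 26]
41. n21.pre = true  [terminal]
42. n22.lim = false  [D.lab == true]
43. n22.pre = -1  [-1]
44. n22.depth = true  [D.lab or g.pre]
45. n23.pre = true  [terminal]
46. n24.env = 9  [terminal]
47. n22.mk = 3  [e.env * 3 - 24]
48. n20.key = "wk"  ["wk"]
49. n0.env = 7  [len(D.key) + 5]
50. n0.ok = 15  [S₀.lim + S₁.depth - 12]
51. n0.depth = 2  [S₀.lim + S₁.depth - 25]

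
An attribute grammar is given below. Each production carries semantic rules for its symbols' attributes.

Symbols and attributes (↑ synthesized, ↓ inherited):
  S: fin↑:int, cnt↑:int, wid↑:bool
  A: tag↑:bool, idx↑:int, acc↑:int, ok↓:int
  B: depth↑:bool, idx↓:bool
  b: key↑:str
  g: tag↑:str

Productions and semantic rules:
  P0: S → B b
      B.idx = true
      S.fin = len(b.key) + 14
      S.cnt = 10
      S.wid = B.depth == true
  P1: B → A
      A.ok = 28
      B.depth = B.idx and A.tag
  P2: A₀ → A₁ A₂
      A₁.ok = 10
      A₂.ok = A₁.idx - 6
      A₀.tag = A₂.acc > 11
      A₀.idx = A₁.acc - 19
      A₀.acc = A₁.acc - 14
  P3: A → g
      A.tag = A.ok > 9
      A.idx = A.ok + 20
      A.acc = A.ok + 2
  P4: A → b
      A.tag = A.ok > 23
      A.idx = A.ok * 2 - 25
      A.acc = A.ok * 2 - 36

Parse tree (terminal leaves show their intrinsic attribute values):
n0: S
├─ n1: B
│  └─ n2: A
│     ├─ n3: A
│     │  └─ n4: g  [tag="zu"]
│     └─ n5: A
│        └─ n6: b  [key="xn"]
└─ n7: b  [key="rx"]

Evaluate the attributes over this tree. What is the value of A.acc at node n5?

1. n1.idx = true  [true]
2. n2.ok = 28  [28]
3. n3.ok = 10  [10]
4. n4.tag = "zu"  [terminal]
5. n3.tag = true  [A.ok > 9]
6. n3.idx = 30  [A.ok + 20]
7. n3.acc = 12  [A.ok + 2]
8. n5.ok = 24  [A₁.idx - 6]
9. n6.key = "xn"  [terminal]
10. n5.tag = true  [A.ok > 23]
11. n5.idx = 23  [A.ok * 2 - 25]
12. n5.acc = 12  [A.ok * 2 - 36]
13. n2.tag = true  [A₂.acc > 11]
14. n2.idx = -7  [A₁.acc - 19]
15. n2.acc = -2  [A₁.acc - 14]
16. n1.depth = true  [B.idx and A.tag]
17. n7.key = "rx"  [terminal]
18. n0.fin = 16  [len(b.key) + 14]
19. n0.cnt = 10  [10]
20. n0.wid = true  [B.depth == true]

12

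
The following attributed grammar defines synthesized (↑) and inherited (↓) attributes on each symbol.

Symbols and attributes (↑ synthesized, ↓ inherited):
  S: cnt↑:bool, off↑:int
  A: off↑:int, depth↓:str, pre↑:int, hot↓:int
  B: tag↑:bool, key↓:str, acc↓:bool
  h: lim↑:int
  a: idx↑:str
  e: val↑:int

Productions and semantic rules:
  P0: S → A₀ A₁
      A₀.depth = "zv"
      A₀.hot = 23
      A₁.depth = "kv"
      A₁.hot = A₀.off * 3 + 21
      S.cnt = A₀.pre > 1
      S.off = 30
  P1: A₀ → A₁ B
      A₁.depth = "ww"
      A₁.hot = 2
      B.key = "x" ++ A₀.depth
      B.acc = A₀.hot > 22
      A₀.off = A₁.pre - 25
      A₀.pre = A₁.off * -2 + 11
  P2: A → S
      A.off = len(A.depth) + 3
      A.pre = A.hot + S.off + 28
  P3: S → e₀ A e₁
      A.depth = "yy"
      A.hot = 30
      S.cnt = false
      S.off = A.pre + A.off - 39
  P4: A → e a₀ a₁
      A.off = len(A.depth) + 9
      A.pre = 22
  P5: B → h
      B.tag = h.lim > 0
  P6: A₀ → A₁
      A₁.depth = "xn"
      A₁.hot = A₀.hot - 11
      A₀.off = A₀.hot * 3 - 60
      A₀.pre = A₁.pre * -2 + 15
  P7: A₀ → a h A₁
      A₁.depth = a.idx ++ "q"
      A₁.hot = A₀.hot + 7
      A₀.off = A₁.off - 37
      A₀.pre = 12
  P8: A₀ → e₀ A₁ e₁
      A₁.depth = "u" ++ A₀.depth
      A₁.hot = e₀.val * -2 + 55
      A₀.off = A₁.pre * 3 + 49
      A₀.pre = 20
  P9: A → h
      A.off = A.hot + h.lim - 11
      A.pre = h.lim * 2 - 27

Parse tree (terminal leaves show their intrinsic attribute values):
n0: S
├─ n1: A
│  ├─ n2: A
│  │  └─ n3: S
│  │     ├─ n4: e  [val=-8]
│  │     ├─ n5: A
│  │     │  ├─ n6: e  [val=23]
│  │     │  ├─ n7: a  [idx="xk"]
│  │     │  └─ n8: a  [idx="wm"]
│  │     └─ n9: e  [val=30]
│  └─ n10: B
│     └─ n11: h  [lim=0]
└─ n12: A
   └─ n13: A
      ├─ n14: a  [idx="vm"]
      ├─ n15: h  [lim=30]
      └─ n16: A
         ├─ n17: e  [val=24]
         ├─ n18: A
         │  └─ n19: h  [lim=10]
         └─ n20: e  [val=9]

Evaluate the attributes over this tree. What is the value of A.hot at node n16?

14

1. n1.depth = "zv"  ["zv"]
2. n1.hot = 23  [23]
3. n2.depth = "ww"  ["ww"]
4. n2.hot = 2  [2]
5. n4.val = -8  [terminal]
6. n5.depth = "yy"  ["yy"]
7. n5.hot = 30  [30]
8. n6.val = 23  [terminal]
9. n7.idx = "xk"  [terminal]
10. n8.idx = "wm"  [terminal]
11. n5.off = 11  [len(A.depth) + 9]
12. n5.pre = 22  [22]
13. n9.val = 30  [terminal]
14. n3.cnt = false  [false]
15. n3.off = -6  [A.pre + A.off - 39]
16. n2.off = 5  [len(A.depth) + 3]
17. n2.pre = 24  [A.hot + S.off + 28]
18. n10.key = "xzv"  ["x" ++ A₀.depth]
19. n10.acc = true  [A₀.hot > 22]
20. n11.lim = 0  [terminal]
21. n10.tag = false  [h.lim > 0]
22. n1.off = -1  [A₁.pre - 25]
23. n1.pre = 1  [A₁.off * -2 + 11]
24. n12.depth = "kv"  ["kv"]
25. n12.hot = 18  [A₀.off * 3 + 21]
26. n13.depth = "xn"  ["xn"]
27. n13.hot = 7  [A₀.hot - 11]
28. n14.idx = "vm"  [terminal]
29. n15.lim = 30  [terminal]
30. n16.depth = "vmq"  [a.idx ++ "q"]
31. n16.hot = 14  [A₀.hot + 7]
32. n17.val = 24  [terminal]
33. n18.depth = "uvmq"  ["u" ++ A₀.depth]
34. n18.hot = 7  [e₀.val * -2 + 55]
35. n19.lim = 10  [terminal]
36. n18.off = 6  [A.hot + h.lim - 11]
37. n18.pre = -7  [h.lim * 2 - 27]
38. n20.val = 9  [terminal]
39. n16.off = 28  [A₁.pre * 3 + 49]
40. n16.pre = 20  [20]
41. n13.off = -9  [A₁.off - 37]
42. n13.pre = 12  [12]
43. n12.off = -6  [A₀.hot * 3 - 60]
44. n12.pre = -9  [A₁.pre * -2 + 15]
45. n0.cnt = false  [A₀.pre > 1]
46. n0.off = 30  [30]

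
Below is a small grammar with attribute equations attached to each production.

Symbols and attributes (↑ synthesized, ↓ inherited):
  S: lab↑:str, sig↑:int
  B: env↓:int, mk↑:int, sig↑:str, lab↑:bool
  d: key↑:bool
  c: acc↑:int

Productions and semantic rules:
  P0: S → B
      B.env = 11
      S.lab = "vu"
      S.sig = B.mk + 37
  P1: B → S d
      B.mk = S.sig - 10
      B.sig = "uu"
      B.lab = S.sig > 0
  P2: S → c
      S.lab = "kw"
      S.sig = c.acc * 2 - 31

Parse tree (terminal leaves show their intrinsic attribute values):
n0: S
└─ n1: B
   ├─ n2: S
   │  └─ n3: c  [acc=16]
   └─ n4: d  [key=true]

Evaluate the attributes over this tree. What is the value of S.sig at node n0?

1. n1.env = 11  [11]
2. n3.acc = 16  [terminal]
3. n2.lab = "kw"  ["kw"]
4. n2.sig = 1  [c.acc * 2 - 31]
5. n4.key = true  [terminal]
6. n1.mk = -9  [S.sig - 10]
7. n1.sig = "uu"  ["uu"]
8. n1.lab = true  [S.sig > 0]
9. n0.lab = "vu"  ["vu"]
10. n0.sig = 28  [B.mk + 37]

28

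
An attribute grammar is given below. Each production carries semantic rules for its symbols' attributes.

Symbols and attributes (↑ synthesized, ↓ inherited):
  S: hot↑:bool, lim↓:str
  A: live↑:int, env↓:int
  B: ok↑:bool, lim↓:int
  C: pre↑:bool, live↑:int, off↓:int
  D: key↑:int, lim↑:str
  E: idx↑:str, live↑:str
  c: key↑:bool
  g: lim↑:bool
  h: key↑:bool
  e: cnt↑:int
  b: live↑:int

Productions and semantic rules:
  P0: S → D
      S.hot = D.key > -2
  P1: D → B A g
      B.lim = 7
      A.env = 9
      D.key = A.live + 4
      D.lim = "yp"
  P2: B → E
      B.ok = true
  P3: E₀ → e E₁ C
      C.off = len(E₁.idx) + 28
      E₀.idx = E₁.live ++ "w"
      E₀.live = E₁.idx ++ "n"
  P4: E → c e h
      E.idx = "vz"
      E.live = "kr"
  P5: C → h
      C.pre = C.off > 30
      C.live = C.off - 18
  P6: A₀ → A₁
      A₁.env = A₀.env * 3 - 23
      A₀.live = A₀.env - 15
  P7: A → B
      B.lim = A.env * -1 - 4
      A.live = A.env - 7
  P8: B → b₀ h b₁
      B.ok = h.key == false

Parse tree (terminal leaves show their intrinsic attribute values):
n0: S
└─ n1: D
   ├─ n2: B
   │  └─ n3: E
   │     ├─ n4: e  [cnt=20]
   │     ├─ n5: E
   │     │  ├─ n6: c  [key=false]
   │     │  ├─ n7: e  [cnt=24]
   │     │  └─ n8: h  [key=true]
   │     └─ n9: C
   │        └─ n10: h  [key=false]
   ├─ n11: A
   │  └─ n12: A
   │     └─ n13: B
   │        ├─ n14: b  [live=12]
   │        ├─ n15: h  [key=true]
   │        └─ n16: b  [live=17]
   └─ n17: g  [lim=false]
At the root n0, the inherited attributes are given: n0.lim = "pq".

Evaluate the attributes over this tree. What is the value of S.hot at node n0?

false

1. n0.lim = "pq"  [given at root]
2. n2.lim = 7  [7]
3. n4.cnt = 20  [terminal]
4. n6.key = false  [terminal]
5. n7.cnt = 24  [terminal]
6. n8.key = true  [terminal]
7. n5.idx = "vz"  ["vz"]
8. n5.live = "kr"  ["kr"]
9. n9.off = 30  [len(E₁.idx) + 28]
10. n10.key = false  [terminal]
11. n9.pre = false  [C.off > 30]
12. n9.live = 12  [C.off - 18]
13. n3.idx = "krw"  [E₁.live ++ "w"]
14. n3.live = "vzn"  [E₁.idx ++ "n"]
15. n2.ok = true  [true]
16. n11.env = 9  [9]
17. n12.env = 4  [A₀.env * 3 - 23]
18. n13.lim = -8  [A.env * -1 - 4]
19. n14.live = 12  [terminal]
20. n15.key = true  [terminal]
21. n16.live = 17  [terminal]
22. n13.ok = false  [h.key == false]
23. n12.live = -3  [A.env - 7]
24. n11.live = -6  [A₀.env - 15]
25. n17.lim = false  [terminal]
26. n1.key = -2  [A.live + 4]
27. n1.lim = "yp"  ["yp"]
28. n0.hot = false  [D.key > -2]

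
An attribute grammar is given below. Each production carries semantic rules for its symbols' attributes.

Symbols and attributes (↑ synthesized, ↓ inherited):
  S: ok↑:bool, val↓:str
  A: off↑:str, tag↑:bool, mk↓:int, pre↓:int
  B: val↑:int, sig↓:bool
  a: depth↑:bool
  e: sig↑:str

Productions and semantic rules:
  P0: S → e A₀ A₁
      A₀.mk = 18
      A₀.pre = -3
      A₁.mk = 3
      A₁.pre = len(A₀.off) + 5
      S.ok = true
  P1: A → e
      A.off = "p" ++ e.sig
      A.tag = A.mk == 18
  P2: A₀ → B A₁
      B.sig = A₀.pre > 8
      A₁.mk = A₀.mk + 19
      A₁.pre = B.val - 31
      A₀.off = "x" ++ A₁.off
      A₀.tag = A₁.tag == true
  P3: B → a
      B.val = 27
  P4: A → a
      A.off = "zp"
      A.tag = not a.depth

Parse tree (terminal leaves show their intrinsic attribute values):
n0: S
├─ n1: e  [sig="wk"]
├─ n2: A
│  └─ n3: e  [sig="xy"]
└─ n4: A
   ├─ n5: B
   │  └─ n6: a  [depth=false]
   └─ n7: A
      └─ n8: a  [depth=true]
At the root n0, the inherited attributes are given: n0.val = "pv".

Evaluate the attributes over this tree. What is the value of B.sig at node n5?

false

1. n0.val = "pv"  [given at root]
2. n1.sig = "wk"  [terminal]
3. n2.mk = 18  [18]
4. n2.pre = -3  [-3]
5. n3.sig = "xy"  [terminal]
6. n2.off = "pxy"  ["p" ++ e.sig]
7. n2.tag = true  [A.mk == 18]
8. n4.mk = 3  [3]
9. n4.pre = 8  [len(A₀.off) + 5]
10. n5.sig = false  [A₀.pre > 8]
11. n6.depth = false  [terminal]
12. n5.val = 27  [27]
13. n7.mk = 22  [A₀.mk + 19]
14. n7.pre = -4  [B.val - 31]
15. n8.depth = true  [terminal]
16. n7.off = "zp"  ["zp"]
17. n7.tag = false  [not a.depth]
18. n4.off = "xzp"  ["x" ++ A₁.off]
19. n4.tag = false  [A₁.tag == true]
20. n0.ok = true  [true]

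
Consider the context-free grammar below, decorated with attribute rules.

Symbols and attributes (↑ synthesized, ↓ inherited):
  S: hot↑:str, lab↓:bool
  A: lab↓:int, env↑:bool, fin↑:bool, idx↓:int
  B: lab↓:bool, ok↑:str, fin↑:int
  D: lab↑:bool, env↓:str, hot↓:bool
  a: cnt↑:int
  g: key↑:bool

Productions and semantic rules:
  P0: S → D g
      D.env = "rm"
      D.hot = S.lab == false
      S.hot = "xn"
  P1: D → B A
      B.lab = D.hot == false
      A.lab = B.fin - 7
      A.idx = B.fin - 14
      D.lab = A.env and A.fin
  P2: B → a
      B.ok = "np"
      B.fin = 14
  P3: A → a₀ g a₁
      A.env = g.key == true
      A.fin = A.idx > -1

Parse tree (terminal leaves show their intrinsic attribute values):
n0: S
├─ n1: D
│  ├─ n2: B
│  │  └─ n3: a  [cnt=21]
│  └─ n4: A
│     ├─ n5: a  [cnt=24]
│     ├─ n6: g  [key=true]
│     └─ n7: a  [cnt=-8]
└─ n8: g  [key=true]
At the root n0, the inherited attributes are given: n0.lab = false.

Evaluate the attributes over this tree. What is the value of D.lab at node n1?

1. n0.lab = false  [given at root]
2. n1.env = "rm"  ["rm"]
3. n1.hot = true  [S.lab == false]
4. n2.lab = false  [D.hot == false]
5. n3.cnt = 21  [terminal]
6. n2.ok = "np"  ["np"]
7. n2.fin = 14  [14]
8. n4.lab = 7  [B.fin - 7]
9. n4.idx = 0  [B.fin - 14]
10. n5.cnt = 24  [terminal]
11. n6.key = true  [terminal]
12. n7.cnt = -8  [terminal]
13. n4.env = true  [g.key == true]
14. n4.fin = true  [A.idx > -1]
15. n1.lab = true  [A.env and A.fin]
16. n8.key = true  [terminal]
17. n0.hot = "xn"  ["xn"]

true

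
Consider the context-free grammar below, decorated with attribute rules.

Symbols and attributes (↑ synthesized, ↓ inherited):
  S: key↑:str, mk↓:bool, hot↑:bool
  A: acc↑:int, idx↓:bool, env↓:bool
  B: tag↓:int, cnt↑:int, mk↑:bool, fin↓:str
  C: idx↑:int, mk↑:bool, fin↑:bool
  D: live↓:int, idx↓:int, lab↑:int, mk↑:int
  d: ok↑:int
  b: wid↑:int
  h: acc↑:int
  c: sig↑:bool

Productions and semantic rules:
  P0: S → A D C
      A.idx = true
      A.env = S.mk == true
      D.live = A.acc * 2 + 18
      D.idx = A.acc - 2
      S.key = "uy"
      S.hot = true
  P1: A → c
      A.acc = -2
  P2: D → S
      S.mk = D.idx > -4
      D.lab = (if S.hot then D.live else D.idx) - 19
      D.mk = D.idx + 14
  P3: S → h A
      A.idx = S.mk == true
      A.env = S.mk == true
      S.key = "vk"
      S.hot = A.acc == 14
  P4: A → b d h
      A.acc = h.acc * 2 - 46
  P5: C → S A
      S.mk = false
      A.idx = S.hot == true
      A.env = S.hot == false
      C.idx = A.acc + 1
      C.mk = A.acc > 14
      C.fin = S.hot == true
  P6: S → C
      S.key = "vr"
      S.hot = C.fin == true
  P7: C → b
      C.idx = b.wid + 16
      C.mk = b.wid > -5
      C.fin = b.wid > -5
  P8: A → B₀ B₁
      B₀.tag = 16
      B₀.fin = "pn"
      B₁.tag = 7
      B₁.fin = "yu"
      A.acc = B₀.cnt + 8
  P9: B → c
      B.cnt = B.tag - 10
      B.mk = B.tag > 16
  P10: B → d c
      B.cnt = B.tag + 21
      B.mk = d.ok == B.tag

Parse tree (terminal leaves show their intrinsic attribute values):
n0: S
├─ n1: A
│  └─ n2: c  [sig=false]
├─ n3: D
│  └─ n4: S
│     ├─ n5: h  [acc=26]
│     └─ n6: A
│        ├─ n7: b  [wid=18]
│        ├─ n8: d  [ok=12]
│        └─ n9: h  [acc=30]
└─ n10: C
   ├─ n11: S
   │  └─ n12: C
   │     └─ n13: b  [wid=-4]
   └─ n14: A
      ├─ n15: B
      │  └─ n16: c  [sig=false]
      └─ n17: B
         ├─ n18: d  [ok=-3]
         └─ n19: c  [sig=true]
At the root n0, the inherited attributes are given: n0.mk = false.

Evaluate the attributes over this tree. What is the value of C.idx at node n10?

1. n0.mk = false  [given at root]
2. n1.idx = true  [true]
3. n1.env = false  [S.mk == true]
4. n2.sig = false  [terminal]
5. n1.acc = -2  [-2]
6. n3.live = 14  [A.acc * 2 + 18]
7. n3.idx = -4  [A.acc - 2]
8. n4.mk = false  [D.idx > -4]
9. n5.acc = 26  [terminal]
10. n6.idx = false  [S.mk == true]
11. n6.env = false  [S.mk == true]
12. n7.wid = 18  [terminal]
13. n8.ok = 12  [terminal]
14. n9.acc = 30  [terminal]
15. n6.acc = 14  [h.acc * 2 - 46]
16. n4.key = "vk"  ["vk"]
17. n4.hot = true  [A.acc == 14]
18. n3.lab = -5  [(if S.hot then D.live else D.idx) - 19]
19. n3.mk = 10  [D.idx + 14]
20. n11.mk = false  [false]
21. n13.wid = -4  [terminal]
22. n12.idx = 12  [b.wid + 16]
23. n12.mk = true  [b.wid > -5]
24. n12.fin = true  [b.wid > -5]
25. n11.key = "vr"  ["vr"]
26. n11.hot = true  [C.fin == true]
27. n14.idx = true  [S.hot == true]
28. n14.env = false  [S.hot == false]
29. n15.tag = 16  [16]
30. n15.fin = "pn"  ["pn"]
31. n16.sig = false  [terminal]
32. n15.cnt = 6  [B.tag - 10]
33. n15.mk = false  [B.tag > 16]
34. n17.tag = 7  [7]
35. n17.fin = "yu"  ["yu"]
36. n18.ok = -3  [terminal]
37. n19.sig = true  [terminal]
38. n17.cnt = 28  [B.tag + 21]
39. n17.mk = false  [d.ok == B.tag]
40. n14.acc = 14  [B₀.cnt + 8]
41. n10.idx = 15  [A.acc + 1]
42. n10.mk = false  [A.acc > 14]
43. n10.fin = true  [S.hot == true]
44. n0.key = "uy"  ["uy"]
45. n0.hot = true  [true]

15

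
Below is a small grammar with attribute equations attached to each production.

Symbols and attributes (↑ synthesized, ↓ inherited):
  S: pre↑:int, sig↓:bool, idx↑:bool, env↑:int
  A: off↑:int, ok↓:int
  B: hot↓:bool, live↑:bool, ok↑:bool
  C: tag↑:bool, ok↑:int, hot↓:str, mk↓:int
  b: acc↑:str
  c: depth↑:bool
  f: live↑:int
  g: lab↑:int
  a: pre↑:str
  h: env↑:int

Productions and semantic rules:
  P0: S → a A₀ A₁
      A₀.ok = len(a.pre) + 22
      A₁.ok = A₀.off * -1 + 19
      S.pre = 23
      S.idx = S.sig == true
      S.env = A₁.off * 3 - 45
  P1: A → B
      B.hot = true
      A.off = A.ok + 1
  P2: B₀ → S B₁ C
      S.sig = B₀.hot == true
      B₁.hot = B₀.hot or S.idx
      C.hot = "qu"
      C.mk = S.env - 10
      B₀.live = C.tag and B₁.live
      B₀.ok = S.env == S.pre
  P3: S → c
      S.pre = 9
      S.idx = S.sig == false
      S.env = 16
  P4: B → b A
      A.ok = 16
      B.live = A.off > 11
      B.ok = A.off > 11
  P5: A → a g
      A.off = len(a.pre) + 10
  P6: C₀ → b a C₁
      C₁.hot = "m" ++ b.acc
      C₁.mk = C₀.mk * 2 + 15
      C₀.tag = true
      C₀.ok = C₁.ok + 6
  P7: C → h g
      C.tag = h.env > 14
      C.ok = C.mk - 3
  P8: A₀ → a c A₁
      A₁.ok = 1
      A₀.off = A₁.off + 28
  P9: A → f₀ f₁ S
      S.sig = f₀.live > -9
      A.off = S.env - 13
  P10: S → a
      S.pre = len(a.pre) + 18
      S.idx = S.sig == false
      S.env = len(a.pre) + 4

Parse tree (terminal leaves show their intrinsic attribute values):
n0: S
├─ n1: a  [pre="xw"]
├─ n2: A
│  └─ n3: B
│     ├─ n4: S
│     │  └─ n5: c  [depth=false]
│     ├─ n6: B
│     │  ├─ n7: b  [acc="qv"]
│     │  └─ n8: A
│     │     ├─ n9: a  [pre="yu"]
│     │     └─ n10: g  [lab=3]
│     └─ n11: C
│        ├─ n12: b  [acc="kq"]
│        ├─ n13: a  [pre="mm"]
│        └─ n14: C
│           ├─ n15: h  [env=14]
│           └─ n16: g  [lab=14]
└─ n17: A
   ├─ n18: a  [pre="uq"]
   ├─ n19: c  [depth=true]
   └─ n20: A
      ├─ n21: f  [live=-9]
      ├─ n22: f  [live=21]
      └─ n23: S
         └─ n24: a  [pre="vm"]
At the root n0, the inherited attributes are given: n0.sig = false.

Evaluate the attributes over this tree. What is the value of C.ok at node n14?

24

1. n0.sig = false  [given at root]
2. n1.pre = "xw"  [terminal]
3. n2.ok = 24  [len(a.pre) + 22]
4. n3.hot = true  [true]
5. n4.sig = true  [B₀.hot == true]
6. n5.depth = false  [terminal]
7. n4.pre = 9  [9]
8. n4.idx = false  [S.sig == false]
9. n4.env = 16  [16]
10. n6.hot = true  [B₀.hot or S.idx]
11. n7.acc = "qv"  [terminal]
12. n8.ok = 16  [16]
13. n9.pre = "yu"  [terminal]
14. n10.lab = 3  [terminal]
15. n8.off = 12  [len(a.pre) + 10]
16. n6.live = true  [A.off > 11]
17. n6.ok = true  [A.off > 11]
18. n11.hot = "qu"  ["qu"]
19. n11.mk = 6  [S.env - 10]
20. n12.acc = "kq"  [terminal]
21. n13.pre = "mm"  [terminal]
22. n14.hot = "mkq"  ["m" ++ b.acc]
23. n14.mk = 27  [C₀.mk * 2 + 15]
24. n15.env = 14  [terminal]
25. n16.lab = 14  [terminal]
26. n14.tag = false  [h.env > 14]
27. n14.ok = 24  [C.mk - 3]
28. n11.tag = true  [true]
29. n11.ok = 30  [C₁.ok + 6]
30. n3.live = true  [C.tag and B₁.live]
31. n3.ok = false  [S.env == S.pre]
32. n2.off = 25  [A.ok + 1]
33. n17.ok = -6  [A₀.off * -1 + 19]
34. n18.pre = "uq"  [terminal]
35. n19.depth = true  [terminal]
36. n20.ok = 1  [1]
37. n21.live = -9  [terminal]
38. n22.live = 21  [terminal]
39. n23.sig = false  [f₀.live > -9]
40. n24.pre = "vm"  [terminal]
41. n23.pre = 20  [len(a.pre) + 18]
42. n23.idx = true  [S.sig == false]
43. n23.env = 6  [len(a.pre) + 4]
44. n20.off = -7  [S.env - 13]
45. n17.off = 21  [A₁.off + 28]
46. n0.pre = 23  [23]
47. n0.idx = false  [S.sig == true]
48. n0.env = 18  [A₁.off * 3 - 45]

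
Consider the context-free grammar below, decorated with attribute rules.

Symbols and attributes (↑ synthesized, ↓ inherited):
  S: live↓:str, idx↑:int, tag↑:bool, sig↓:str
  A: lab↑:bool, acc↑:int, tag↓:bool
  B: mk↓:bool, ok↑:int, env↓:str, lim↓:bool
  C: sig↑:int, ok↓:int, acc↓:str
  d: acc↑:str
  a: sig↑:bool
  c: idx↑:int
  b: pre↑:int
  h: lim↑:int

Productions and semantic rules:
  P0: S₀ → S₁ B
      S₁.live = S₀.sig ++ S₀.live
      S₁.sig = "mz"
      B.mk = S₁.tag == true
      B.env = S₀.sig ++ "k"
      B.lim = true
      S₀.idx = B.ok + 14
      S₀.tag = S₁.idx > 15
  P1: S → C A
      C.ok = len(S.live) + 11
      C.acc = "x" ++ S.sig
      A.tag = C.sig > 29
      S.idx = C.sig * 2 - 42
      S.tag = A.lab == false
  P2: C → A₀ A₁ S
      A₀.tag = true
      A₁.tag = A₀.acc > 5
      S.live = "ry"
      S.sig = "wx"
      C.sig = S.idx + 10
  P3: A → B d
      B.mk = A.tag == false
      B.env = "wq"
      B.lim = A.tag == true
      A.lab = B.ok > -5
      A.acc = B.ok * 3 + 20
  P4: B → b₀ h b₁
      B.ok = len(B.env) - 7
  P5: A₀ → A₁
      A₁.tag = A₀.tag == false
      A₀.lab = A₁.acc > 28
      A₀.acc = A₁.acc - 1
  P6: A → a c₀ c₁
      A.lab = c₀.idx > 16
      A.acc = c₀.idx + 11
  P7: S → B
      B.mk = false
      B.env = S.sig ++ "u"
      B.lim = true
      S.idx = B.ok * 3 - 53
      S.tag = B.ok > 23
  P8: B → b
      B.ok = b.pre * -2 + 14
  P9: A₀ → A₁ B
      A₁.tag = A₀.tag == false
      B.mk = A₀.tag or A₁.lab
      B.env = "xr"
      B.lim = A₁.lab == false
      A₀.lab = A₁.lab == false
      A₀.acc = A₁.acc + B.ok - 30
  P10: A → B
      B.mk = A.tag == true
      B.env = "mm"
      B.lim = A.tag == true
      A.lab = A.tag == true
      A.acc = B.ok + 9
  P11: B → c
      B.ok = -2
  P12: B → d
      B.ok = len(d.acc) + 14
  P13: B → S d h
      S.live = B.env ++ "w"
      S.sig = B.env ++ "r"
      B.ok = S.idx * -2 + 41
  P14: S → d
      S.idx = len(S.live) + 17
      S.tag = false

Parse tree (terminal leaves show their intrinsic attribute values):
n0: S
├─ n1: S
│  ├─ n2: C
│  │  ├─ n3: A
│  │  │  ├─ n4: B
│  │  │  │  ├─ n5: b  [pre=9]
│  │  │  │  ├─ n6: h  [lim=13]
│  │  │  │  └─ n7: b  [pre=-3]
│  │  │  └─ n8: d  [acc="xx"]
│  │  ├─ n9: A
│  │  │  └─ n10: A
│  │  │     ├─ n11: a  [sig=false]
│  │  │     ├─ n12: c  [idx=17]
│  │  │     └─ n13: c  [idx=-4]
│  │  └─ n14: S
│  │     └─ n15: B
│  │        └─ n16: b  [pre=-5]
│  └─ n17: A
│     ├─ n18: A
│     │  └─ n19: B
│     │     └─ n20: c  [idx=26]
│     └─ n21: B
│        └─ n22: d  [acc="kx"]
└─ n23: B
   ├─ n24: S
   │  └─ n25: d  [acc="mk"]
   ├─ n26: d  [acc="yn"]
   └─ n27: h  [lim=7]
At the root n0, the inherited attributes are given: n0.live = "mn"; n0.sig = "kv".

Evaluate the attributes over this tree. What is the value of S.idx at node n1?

1. n0.live = "mn"  [given at root]
2. n0.sig = "kv"  [given at root]
3. n1.live = "kvmn"  [S₀.sig ++ S₀.live]
4. n1.sig = "mz"  ["mz"]
5. n2.ok = 15  [len(S.live) + 11]
6. n2.acc = "xmz"  ["x" ++ S.sig]
7. n3.tag = true  [true]
8. n4.mk = false  [A.tag == false]
9. n4.env = "wq"  ["wq"]
10. n4.lim = true  [A.tag == true]
11. n5.pre = 9  [terminal]
12. n6.lim = 13  [terminal]
13. n7.pre = -3  [terminal]
14. n4.ok = -5  [len(B.env) - 7]
15. n8.acc = "xx"  [terminal]
16. n3.lab = false  [B.ok > -5]
17. n3.acc = 5  [B.ok * 3 + 20]
18. n9.tag = false  [A₀.acc > 5]
19. n10.tag = true  [A₀.tag == false]
20. n11.sig = false  [terminal]
21. n12.idx = 17  [terminal]
22. n13.idx = -4  [terminal]
23. n10.lab = true  [c₀.idx > 16]
24. n10.acc = 28  [c₀.idx + 11]
25. n9.lab = false  [A₁.acc > 28]
26. n9.acc = 27  [A₁.acc - 1]
27. n14.live = "ry"  ["ry"]
28. n14.sig = "wx"  ["wx"]
29. n15.mk = false  [false]
30. n15.env = "wxu"  [S.sig ++ "u"]
31. n15.lim = true  [true]
32. n16.pre = -5  [terminal]
33. n15.ok = 24  [b.pre * -2 + 14]
34. n14.idx = 19  [B.ok * 3 - 53]
35. n14.tag = true  [B.ok > 23]
36. n2.sig = 29  [S.idx + 10]
37. n17.tag = false  [C.sig > 29]
38. n18.tag = true  [A₀.tag == false]
39. n19.mk = true  [A.tag == true]
40. n19.env = "mm"  ["mm"]
41. n19.lim = true  [A.tag == true]
42. n20.idx = 26  [terminal]
43. n19.ok = -2  [-2]
44. n18.lab = true  [A.tag == true]
45. n18.acc = 7  [B.ok + 9]
46. n21.mk = true  [A₀.tag or A₁.lab]
47. n21.env = "xr"  ["xr"]
48. n21.lim = false  [A₁.lab == false]
49. n22.acc = "kx"  [terminal]
50. n21.ok = 16  [len(d.acc) + 14]
51. n17.lab = false  [A₁.lab == false]
52. n17.acc = -7  [A₁.acc + B.ok - 30]
53. n1.idx = 16  [C.sig * 2 - 42]
54. n1.tag = true  [A.lab == false]
55. n23.mk = true  [S₁.tag == true]
56. n23.env = "kvk"  [S₀.sig ++ "k"]
57. n23.lim = true  [true]
58. n24.live = "kvkw"  [B.env ++ "w"]
59. n24.sig = "kvkr"  [B.env ++ "r"]
60. n25.acc = "mk"  [terminal]
61. n24.idx = 21  [len(S.live) + 17]
62. n24.tag = false  [false]
63. n26.acc = "yn"  [terminal]
64. n27.lim = 7  [terminal]
65. n23.ok = -1  [S.idx * -2 + 41]
66. n0.idx = 13  [B.ok + 14]
67. n0.tag = true  [S₁.idx > 15]

16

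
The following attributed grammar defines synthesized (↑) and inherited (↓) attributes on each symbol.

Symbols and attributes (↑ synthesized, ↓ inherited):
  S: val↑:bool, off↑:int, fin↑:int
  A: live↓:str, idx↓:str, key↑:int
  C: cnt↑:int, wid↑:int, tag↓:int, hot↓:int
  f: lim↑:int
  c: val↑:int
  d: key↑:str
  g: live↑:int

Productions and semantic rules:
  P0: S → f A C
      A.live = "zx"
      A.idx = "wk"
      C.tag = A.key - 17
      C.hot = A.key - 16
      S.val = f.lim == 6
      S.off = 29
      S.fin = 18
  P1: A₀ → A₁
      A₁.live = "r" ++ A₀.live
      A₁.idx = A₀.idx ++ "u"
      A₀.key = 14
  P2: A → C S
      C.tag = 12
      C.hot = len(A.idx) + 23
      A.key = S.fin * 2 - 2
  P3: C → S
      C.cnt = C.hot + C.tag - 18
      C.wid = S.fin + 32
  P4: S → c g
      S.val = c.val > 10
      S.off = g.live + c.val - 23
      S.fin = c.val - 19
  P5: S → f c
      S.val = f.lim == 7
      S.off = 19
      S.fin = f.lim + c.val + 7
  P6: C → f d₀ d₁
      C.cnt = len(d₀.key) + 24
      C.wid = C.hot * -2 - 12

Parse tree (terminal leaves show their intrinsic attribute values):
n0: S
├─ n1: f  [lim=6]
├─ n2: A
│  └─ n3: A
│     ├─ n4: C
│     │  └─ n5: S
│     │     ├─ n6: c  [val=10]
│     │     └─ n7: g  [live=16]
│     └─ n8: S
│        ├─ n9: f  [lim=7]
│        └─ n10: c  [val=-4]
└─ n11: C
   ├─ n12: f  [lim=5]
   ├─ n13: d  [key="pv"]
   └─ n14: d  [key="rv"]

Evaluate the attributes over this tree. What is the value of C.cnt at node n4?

20

1. n1.lim = 6  [terminal]
2. n2.live = "zx"  ["zx"]
3. n2.idx = "wk"  ["wk"]
4. n3.live = "rzx"  ["r" ++ A₀.live]
5. n3.idx = "wku"  [A₀.idx ++ "u"]
6. n4.tag = 12  [12]
7. n4.hot = 26  [len(A.idx) + 23]
8. n6.val = 10  [terminal]
9. n7.live = 16  [terminal]
10. n5.val = false  [c.val > 10]
11. n5.off = 3  [g.live + c.val - 23]
12. n5.fin = -9  [c.val - 19]
13. n4.cnt = 20  [C.hot + C.tag - 18]
14. n4.wid = 23  [S.fin + 32]
15. n9.lim = 7  [terminal]
16. n10.val = -4  [terminal]
17. n8.val = true  [f.lim == 7]
18. n8.off = 19  [19]
19. n8.fin = 10  [f.lim + c.val + 7]
20. n3.key = 18  [S.fin * 2 - 2]
21. n2.key = 14  [14]
22. n11.tag = -3  [A.key - 17]
23. n11.hot = -2  [A.key - 16]
24. n12.lim = 5  [terminal]
25. n13.key = "pv"  [terminal]
26. n14.key = "rv"  [terminal]
27. n11.cnt = 26  [len(d₀.key) + 24]
28. n11.wid = -8  [C.hot * -2 - 12]
29. n0.val = true  [f.lim == 6]
30. n0.off = 29  [29]
31. n0.fin = 18  [18]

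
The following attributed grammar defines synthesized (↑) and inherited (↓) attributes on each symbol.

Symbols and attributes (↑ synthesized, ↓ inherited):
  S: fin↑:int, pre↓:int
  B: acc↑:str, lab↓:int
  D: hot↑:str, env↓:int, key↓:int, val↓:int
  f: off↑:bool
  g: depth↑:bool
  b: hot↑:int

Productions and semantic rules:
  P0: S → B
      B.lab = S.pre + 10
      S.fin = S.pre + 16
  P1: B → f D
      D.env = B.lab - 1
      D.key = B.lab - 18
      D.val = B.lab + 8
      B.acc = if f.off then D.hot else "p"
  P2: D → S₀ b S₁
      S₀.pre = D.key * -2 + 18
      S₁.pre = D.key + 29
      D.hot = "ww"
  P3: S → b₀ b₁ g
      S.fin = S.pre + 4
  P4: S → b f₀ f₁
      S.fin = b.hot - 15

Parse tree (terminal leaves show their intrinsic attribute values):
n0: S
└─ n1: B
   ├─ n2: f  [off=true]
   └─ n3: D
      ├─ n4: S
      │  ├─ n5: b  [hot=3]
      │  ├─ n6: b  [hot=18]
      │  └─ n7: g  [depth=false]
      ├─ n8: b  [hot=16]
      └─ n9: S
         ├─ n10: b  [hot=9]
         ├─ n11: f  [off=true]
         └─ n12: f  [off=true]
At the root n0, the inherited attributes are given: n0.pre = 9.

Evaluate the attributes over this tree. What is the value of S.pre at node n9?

1. n0.pre = 9  [given at root]
2. n1.lab = 19  [S.pre + 10]
3. n2.off = true  [terminal]
4. n3.env = 18  [B.lab - 1]
5. n3.key = 1  [B.lab - 18]
6. n3.val = 27  [B.lab + 8]
7. n4.pre = 16  [D.key * -2 + 18]
8. n5.hot = 3  [terminal]
9. n6.hot = 18  [terminal]
10. n7.depth = false  [terminal]
11. n4.fin = 20  [S.pre + 4]
12. n8.hot = 16  [terminal]
13. n9.pre = 30  [D.key + 29]
14. n10.hot = 9  [terminal]
15. n11.off = true  [terminal]
16. n12.off = true  [terminal]
17. n9.fin = -6  [b.hot - 15]
18. n3.hot = "ww"  ["ww"]
19. n1.acc = "ww"  [if f.off then D.hot else "p"]
20. n0.fin = 25  [S.pre + 16]

30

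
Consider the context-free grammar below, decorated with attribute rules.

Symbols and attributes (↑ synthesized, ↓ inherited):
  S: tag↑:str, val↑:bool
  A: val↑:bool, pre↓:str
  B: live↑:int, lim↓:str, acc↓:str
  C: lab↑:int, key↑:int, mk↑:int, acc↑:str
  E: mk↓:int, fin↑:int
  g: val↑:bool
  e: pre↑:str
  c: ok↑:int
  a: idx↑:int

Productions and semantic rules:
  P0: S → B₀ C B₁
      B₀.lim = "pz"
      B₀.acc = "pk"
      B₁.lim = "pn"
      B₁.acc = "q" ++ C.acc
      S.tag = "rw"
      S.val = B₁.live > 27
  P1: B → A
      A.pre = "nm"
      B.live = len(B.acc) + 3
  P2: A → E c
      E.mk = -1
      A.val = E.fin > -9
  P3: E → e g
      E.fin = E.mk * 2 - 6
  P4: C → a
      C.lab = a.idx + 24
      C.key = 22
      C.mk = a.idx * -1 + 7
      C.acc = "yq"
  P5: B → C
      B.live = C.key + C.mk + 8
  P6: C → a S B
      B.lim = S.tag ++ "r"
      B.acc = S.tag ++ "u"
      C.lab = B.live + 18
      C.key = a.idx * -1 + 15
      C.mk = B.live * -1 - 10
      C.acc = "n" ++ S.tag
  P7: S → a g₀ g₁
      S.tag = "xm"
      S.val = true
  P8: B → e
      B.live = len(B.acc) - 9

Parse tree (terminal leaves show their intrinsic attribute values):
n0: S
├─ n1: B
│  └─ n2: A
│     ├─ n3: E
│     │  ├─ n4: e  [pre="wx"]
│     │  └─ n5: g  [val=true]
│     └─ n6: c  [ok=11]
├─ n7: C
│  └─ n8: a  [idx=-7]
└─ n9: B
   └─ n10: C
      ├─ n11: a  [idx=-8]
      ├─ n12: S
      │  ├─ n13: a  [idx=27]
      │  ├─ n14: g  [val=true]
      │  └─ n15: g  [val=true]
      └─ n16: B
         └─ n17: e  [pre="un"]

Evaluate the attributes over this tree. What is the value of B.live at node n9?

27

1. n1.lim = "pz"  ["pz"]
2. n1.acc = "pk"  ["pk"]
3. n2.pre = "nm"  ["nm"]
4. n3.mk = -1  [-1]
5. n4.pre = "wx"  [terminal]
6. n5.val = true  [terminal]
7. n3.fin = -8  [E.mk * 2 - 6]
8. n6.ok = 11  [terminal]
9. n2.val = true  [E.fin > -9]
10. n1.live = 5  [len(B.acc) + 3]
11. n8.idx = -7  [terminal]
12. n7.lab = 17  [a.idx + 24]
13. n7.key = 22  [22]
14. n7.mk = 14  [a.idx * -1 + 7]
15. n7.acc = "yq"  ["yq"]
16. n9.lim = "pn"  ["pn"]
17. n9.acc = "qyq"  ["q" ++ C.acc]
18. n11.idx = -8  [terminal]
19. n13.idx = 27  [terminal]
20. n14.val = true  [terminal]
21. n15.val = true  [terminal]
22. n12.tag = "xm"  ["xm"]
23. n12.val = true  [true]
24. n16.lim = "xmr"  [S.tag ++ "r"]
25. n16.acc = "xmu"  [S.tag ++ "u"]
26. n17.pre = "un"  [terminal]
27. n16.live = -6  [len(B.acc) - 9]
28. n10.lab = 12  [B.live + 18]
29. n10.key = 23  [a.idx * -1 + 15]
30. n10.mk = -4  [B.live * -1 - 10]
31. n10.acc = "nxm"  ["n" ++ S.tag]
32. n9.live = 27  [C.key + C.mk + 8]
33. n0.tag = "rw"  ["rw"]
34. n0.val = false  [B₁.live > 27]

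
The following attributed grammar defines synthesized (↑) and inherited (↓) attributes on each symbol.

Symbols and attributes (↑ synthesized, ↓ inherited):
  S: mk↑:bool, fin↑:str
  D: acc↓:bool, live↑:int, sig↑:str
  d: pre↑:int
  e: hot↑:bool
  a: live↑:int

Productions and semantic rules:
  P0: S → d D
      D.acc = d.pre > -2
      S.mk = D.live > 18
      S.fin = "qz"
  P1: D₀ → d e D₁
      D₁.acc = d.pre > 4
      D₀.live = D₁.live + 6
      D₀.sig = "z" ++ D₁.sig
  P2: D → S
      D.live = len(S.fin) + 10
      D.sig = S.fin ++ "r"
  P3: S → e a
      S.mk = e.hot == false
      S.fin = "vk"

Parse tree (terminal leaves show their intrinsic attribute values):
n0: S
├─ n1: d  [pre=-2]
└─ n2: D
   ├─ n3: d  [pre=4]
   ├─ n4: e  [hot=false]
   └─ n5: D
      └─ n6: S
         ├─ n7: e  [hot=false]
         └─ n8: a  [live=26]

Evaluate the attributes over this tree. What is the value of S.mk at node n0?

false

1. n1.pre = -2  [terminal]
2. n2.acc = false  [d.pre > -2]
3. n3.pre = 4  [terminal]
4. n4.hot = false  [terminal]
5. n5.acc = false  [d.pre > 4]
6. n7.hot = false  [terminal]
7. n8.live = 26  [terminal]
8. n6.mk = true  [e.hot == false]
9. n6.fin = "vk"  ["vk"]
10. n5.live = 12  [len(S.fin) + 10]
11. n5.sig = "vkr"  [S.fin ++ "r"]
12. n2.live = 18  [D₁.live + 6]
13. n2.sig = "zvkr"  ["z" ++ D₁.sig]
14. n0.mk = false  [D.live > 18]
15. n0.fin = "qz"  ["qz"]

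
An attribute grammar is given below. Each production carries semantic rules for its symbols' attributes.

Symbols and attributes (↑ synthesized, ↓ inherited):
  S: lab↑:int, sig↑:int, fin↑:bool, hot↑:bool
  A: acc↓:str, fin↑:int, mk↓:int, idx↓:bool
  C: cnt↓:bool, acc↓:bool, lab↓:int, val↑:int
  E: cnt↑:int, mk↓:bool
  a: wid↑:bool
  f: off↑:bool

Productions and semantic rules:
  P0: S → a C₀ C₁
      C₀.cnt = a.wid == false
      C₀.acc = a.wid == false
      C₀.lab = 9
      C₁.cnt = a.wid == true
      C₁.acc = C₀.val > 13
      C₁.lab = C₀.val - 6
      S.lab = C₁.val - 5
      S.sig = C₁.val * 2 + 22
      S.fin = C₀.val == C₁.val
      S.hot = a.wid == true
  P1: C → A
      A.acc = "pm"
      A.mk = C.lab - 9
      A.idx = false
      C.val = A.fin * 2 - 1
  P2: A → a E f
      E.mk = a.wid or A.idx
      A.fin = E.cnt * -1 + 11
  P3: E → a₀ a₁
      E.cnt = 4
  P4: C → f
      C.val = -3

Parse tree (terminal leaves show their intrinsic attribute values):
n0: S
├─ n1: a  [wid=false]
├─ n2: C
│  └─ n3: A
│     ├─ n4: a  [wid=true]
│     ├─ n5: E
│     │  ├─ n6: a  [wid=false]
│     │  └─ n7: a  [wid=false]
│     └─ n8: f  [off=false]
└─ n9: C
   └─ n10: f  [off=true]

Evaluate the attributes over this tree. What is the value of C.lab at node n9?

1. n1.wid = false  [terminal]
2. n2.cnt = true  [a.wid == false]
3. n2.acc = true  [a.wid == false]
4. n2.lab = 9  [9]
5. n3.acc = "pm"  ["pm"]
6. n3.mk = 0  [C.lab - 9]
7. n3.idx = false  [false]
8. n4.wid = true  [terminal]
9. n5.mk = true  [a.wid or A.idx]
10. n6.wid = false  [terminal]
11. n7.wid = false  [terminal]
12. n5.cnt = 4  [4]
13. n8.off = false  [terminal]
14. n3.fin = 7  [E.cnt * -1 + 11]
15. n2.val = 13  [A.fin * 2 - 1]
16. n9.cnt = false  [a.wid == true]
17. n9.acc = false  [C₀.val > 13]
18. n9.lab = 7  [C₀.val - 6]
19. n10.off = true  [terminal]
20. n9.val = -3  [-3]
21. n0.lab = -8  [C₁.val - 5]
22. n0.sig = 16  [C₁.val * 2 + 22]
23. n0.fin = false  [C₀.val == C₁.val]
24. n0.hot = false  [a.wid == true]

7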